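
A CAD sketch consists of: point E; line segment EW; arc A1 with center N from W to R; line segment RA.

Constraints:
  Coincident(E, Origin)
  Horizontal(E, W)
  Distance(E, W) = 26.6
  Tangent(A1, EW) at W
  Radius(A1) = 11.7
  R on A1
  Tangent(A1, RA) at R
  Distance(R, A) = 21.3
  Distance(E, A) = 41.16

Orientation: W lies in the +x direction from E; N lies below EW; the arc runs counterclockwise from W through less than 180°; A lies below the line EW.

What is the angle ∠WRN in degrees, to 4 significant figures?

37.20°

E is at the origin; E and W share the same y with |EW| = 26.6 and W on the +x side, so W = (26.60, 0.000). Tangency of A1 to EW means the radius NW is perpendicular to EW, so N = W + (0, -11.7) = (26.60, -11.70). Since NR ⟂ RA (tangency), |NA| = √(11.7² + 21.3²) = 24.30 regardless of where R sits on A1. So A lies on both circle(E, 41.16) and circle(N, 24.30); the below-EW intersection is A = (21.06, -35.36). R is the foot of the tangent from A: R = (15.33, -14.85).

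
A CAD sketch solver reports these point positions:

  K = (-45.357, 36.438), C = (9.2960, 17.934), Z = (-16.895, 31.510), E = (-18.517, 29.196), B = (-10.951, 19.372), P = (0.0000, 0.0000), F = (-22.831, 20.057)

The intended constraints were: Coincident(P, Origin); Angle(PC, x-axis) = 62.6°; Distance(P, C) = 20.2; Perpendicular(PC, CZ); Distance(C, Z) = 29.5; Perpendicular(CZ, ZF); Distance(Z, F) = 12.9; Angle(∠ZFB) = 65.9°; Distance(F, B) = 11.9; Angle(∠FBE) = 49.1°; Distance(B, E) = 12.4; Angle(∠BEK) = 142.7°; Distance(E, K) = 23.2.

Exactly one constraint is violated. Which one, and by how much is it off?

Distance(E, K) = 23.2 — off by 4.60.

P = (0.00, 0.00) ✓; PC at 62.60° ✓; |PC| = 20.20 ✓; ∠(PC, CZ) = 90.00° ✓; |CZ| = 29.50 ✓; ∠(CZ, ZF) = 90.00° ✓; |ZF| = 12.90 ✓; ∠ZFB = 65.90° ✓; |FB| = 11.90 ✓; ∠FBE = 49.10° ✓; |BE| = 12.40 ✓; ∠BEK = 142.7° ✓; |EK| = 27.80 ✗.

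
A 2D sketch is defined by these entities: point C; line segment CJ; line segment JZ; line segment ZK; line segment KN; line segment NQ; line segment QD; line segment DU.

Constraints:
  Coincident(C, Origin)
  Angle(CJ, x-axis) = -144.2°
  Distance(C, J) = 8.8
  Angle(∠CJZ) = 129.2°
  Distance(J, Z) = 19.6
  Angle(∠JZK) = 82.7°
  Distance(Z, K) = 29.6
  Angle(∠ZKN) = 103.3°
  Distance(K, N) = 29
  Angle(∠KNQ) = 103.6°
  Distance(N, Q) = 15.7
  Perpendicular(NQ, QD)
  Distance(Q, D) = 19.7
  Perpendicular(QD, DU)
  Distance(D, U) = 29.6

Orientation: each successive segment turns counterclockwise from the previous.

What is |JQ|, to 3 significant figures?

25.4

∠ZKN = 103.3° gives KN at 80.6° from the x-axis; with |KN| = 29.0, N = (26.0, 5.91). ∠KNQ = 103.6° gives NQ at 157° from the x-axis; with |NQ| = 15.7, Q = (11.5, 12.0). Then |JQ| = |Q − J| = 25.4.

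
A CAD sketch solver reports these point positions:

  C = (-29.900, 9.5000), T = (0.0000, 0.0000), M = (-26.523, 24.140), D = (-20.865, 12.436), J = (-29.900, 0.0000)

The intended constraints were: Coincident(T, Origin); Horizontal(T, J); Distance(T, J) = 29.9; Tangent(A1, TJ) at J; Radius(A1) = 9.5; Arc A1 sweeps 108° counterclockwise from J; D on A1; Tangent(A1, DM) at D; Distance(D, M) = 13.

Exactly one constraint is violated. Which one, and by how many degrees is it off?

Tangent(A1, DM) at D — off by 7.80°.

T = (0.00, 0.00) ✓; T.y = 0.00, J.y = 0.00 ✓; |TJ| = 29.90 ✓; ∠(CJ, JT) = 90.00° ✓; |CJ| = 9.500 ✓; bearing(C→D) − bearing(C→J) = 108.0° ✓; |CD| = 9.500 ✓; ∠(CD, DM) = 82.20° ✗; |DM| = 13.00 ✓.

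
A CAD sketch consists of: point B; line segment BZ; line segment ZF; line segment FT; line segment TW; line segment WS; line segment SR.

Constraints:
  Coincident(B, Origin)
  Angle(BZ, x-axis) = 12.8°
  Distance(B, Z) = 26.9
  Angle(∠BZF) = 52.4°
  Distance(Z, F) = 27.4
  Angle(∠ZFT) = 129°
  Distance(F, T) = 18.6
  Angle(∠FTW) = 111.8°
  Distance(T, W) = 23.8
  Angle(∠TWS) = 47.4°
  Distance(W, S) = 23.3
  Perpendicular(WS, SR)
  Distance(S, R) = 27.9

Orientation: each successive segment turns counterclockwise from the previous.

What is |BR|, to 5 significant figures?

34.716

B is at the origin; BZ runs at 12.8° with length 26.9, so Z = (26.232, 5.9597). ∠BZF = 52.4° gives ZF at 140.40° from the x-axis; with |ZF| = 27.4, F = (5.1195, 23.425). ∠ZFT = 129.0° gives FT at -168.60° from the x-axis; with |FT| = 18.6, T = (-13.114, 19.749). ∠FTW = 111.8° gives TW at -100.40° from the x-axis; with |TW| = 23.8, W = (-17.410, -3.6604). ∠TWS = 47.4° gives WS at 32.200° from the x-axis; with |WS| = 23.3, S = (2.3064, 8.7557). WS is perpendicular to SR, so SR runs at 122.20°; with |SR| = 27.9, R = (-12.561, 32.364). Then |BR| = |R − B| = 34.716.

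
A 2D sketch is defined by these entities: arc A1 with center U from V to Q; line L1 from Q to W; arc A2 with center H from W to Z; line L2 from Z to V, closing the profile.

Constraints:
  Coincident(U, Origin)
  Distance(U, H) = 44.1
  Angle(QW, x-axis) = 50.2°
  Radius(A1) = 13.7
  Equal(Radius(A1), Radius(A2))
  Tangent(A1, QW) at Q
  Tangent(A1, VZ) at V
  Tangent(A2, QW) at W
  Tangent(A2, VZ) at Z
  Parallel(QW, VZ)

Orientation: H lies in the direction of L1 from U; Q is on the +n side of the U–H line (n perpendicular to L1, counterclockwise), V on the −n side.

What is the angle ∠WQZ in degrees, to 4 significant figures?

31.85°

Tangency of A1 to both parallel lines with radius 13.7 puts Q and V at U ± 13.7·n: Q = (-10.53, 8.770), V = (10.53, -8.770). Equal radii place W and Z the same way about H: W = H + 13.7·n = (17.70, 42.65), Z = H − 13.7·n = (38.75, 25.11). Then cos ∠WQZ = QW·QZ / (|QW||QZ|), giving 31.85°.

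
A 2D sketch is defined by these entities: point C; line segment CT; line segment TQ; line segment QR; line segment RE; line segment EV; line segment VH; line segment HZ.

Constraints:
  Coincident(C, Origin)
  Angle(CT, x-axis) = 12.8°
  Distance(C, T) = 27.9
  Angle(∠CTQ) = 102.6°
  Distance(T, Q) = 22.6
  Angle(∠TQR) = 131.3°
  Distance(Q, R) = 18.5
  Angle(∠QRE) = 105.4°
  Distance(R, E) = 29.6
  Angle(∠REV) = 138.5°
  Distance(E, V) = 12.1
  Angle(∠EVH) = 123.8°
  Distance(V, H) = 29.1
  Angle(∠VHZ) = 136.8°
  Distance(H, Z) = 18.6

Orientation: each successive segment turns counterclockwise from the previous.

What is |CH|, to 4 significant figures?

10.06

C is at the origin; CT runs at 12.8° with length 27.9, so T = (27.21, 6.181). ∠CTQ = 102.6° gives TQ at 90.20° from the x-axis; with |TQ| = 22.6, Q = (27.13, 28.78). ∠TQR = 131.3° gives QR at 138.9° from the x-axis; with |QR| = 18.5, R = (13.19, 40.94). ∠QRE = 105.4° gives RE at -146.5° from the x-axis; with |RE| = 29.6, E = (-11.50, 24.61). ∠REV = 138.5° gives EV at -105.0° from the x-axis; with |EV| = 12.1, V = (-14.63, 12.92). ∠EVH = 123.8° gives VH at -48.80° from the x-axis; with |VH| = 29.1, H = (4.540, -8.978). Then |CH| = |H − C| = 10.06.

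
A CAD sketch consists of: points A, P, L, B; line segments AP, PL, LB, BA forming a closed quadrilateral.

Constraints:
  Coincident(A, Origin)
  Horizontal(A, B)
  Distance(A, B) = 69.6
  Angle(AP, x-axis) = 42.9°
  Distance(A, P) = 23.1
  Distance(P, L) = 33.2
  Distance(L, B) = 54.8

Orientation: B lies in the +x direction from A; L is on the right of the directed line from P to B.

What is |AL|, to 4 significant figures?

24.84

Checks: |PL| = 33.20 ✓; |LB| = 54.80 ✓.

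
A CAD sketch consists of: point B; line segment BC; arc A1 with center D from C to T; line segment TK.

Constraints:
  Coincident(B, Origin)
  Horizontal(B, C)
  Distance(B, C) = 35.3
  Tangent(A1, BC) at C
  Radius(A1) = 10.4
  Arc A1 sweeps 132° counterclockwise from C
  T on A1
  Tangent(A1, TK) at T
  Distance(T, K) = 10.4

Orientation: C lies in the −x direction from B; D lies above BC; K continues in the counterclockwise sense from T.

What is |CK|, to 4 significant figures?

25.10

B is at the origin; BC is horizontal with |BC| = 35.3 and C on the −x side, so C = (-35.30, 0.000). The tangent condition forces DC to be normal to BC, so D = C + (0, 10.4) = (-35.30, 10.40). On A1, C sits at bearing -90° from D; a 132° counterclockwise sweep puts T at bearing 42°, so T = D + 10.4·(cos 42°, sin 42°) = (-27.57, 17.36). Since A1 is tangent to TK there, DT ⟂ TK, so TK runs along (−sin 42°, cos 42°); with |TK| = 10.4, K = (-34.53, 25.09). Then |CK| = |K − C| = 25.10.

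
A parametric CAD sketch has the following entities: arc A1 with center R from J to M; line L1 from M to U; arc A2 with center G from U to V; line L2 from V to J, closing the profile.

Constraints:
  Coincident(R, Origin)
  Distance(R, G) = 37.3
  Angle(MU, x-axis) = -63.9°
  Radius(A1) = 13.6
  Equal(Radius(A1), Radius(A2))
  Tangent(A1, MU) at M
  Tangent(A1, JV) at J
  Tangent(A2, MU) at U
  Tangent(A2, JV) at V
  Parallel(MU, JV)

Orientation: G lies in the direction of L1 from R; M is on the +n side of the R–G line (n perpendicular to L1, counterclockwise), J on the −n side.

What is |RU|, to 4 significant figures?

39.70

The slot axis is L1's direction at -63.9°, so u = (cos -63.9°, sin -63.9°) = (0.4399, -0.8980) and n = (−sin -63.9°, cos -63.9°) = (0.8980, 0.4399). R is at the origin and G lies 37.3 along u from R, so G = 37.3·u = (16.41, -33.50). Tangency of A1 to both parallel lines with radius 13.6 puts M and J at R ± 13.6·n: M = (12.21, 5.983), J = (-12.21, -5.983). Equal radii place U and V the same way about G: U = G + 13.6·n = (28.62, -27.51), V = G − 13.6·n = (4.197, -39.48). Then |RU| = |U − R| = 39.70.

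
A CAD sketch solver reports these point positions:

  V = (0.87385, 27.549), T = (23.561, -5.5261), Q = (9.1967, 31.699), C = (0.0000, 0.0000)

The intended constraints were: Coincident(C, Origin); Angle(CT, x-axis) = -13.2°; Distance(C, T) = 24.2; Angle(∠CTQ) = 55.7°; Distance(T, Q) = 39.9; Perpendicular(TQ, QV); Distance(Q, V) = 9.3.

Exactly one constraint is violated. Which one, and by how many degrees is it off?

Perpendicular(TQ, QV) — off by 5.40°.

C = (0.00, 0.00) ✓; CT at -13.20° ✓; |CT| = 24.20 ✓; ∠CTQ = 55.70° ✓; |TQ| = 39.90 ✓; ∠(TQ, QV) = 95.40° ✗; |QV| = 9.300 ✓.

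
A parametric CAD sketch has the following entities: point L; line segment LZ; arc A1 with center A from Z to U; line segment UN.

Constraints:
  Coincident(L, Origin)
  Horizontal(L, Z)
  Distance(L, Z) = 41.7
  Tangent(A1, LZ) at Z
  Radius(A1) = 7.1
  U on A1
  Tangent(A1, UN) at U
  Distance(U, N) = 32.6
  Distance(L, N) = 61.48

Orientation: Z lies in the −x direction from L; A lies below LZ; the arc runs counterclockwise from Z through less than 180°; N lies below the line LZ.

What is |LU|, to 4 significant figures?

49.37

Checks: |AU| = 7.100 ✓; ∠(AU, UN) = 90.00° ✓; |UN| = 32.60 ✓; |LN| = 61.48 ✓.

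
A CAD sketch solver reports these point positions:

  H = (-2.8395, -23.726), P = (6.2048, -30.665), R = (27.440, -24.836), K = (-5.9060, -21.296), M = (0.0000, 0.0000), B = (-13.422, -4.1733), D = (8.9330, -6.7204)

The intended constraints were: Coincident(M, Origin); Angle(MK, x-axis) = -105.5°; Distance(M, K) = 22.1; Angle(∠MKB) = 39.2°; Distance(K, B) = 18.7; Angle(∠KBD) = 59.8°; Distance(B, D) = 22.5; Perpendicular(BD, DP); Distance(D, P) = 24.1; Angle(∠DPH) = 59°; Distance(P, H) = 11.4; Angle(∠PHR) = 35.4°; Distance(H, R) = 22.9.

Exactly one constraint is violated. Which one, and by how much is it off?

Distance(H, R) = 22.9 — off by 7.40.

M = (0.00, 0.00) ✓; MK at -105.5° ✓; |MK| = 22.10 ✓; ∠MKB = 39.20° ✓; |KB| = 18.70 ✓; ∠KBD = 59.80° ✓; |BD| = 22.50 ✓; ∠(BD, DP) = 90.00° ✓; |DP| = 24.10 ✓; ∠DPH = 59.00° ✓; |PH| = 11.40 ✓; ∠PHR = 35.40° ✓; |HR| = 30.30 ✗.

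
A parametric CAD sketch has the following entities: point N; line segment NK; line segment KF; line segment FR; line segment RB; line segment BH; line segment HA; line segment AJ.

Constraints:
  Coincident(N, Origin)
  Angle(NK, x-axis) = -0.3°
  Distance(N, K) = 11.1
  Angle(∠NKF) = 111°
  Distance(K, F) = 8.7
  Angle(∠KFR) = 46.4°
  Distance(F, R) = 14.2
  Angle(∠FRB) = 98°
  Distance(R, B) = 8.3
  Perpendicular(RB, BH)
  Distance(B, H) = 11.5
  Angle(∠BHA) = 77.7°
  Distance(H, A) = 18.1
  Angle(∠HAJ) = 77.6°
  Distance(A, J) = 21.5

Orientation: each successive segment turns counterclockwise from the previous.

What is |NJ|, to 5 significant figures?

10.498

∠BHA = 77.7° gives HA at 116.60° from the x-axis; with |HA| = 18.1, A = (6.2115, 13.641). ∠HAJ = 77.6° gives AJ at -141.00° from the x-axis; with |AJ| = 21.5, J = (-10.497, 0.11078). Then |NJ| = |J − N| = 10.498.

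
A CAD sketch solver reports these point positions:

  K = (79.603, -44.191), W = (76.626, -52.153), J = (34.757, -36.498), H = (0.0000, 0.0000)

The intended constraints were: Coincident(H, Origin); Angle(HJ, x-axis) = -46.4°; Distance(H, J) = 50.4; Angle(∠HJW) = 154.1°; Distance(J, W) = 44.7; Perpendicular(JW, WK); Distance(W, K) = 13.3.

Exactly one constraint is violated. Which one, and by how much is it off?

Distance(W, K) = 13.3 — off by 4.80.

H = (0.00, 0.00) ✓; HJ at -46.40° ✓; |HJ| = 50.40 ✓; ∠HJW = 154.1° ✓; |JW| = 44.70 ✓; ∠(JW, WK) = 90.00° ✓; |WK| = 8.500 ✗.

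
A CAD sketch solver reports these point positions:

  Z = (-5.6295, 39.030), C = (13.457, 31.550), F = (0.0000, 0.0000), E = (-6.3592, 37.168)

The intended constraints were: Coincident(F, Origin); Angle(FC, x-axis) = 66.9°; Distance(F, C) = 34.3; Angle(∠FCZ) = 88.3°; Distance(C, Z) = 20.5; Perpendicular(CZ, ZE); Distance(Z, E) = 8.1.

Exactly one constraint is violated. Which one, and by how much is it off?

Distance(Z, E) = 8.1 — off by 6.10.

F = (0.00, 0.00) ✓; FC at 66.90° ✓; |FC| = 34.30 ✓; ∠FCZ = 88.30° ✓; |CZ| = 20.50 ✓; ∠(CZ, ZE) = 90.00° ✓; |ZE| = 2.000 ✗.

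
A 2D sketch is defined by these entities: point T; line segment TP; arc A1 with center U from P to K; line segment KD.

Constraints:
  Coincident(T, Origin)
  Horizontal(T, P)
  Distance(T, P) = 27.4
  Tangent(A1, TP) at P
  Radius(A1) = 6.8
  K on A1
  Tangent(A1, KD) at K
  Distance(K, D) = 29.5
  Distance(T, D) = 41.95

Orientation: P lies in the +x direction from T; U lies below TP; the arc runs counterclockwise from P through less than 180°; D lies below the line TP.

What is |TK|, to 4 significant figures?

21.72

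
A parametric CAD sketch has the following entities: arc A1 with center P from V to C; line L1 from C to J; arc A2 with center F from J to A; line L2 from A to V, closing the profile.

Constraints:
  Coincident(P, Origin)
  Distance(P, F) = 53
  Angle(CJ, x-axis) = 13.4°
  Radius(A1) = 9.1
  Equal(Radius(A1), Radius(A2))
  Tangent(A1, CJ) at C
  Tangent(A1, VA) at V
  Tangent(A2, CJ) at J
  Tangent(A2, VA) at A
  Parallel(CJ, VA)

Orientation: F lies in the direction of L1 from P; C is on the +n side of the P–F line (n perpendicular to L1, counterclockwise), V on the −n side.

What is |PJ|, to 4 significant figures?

53.78

Tangency of A1 to both parallel lines with radius 9.1 puts C and V at P ± 9.1·n: C = (-2.109, 8.852), V = (2.109, -8.852). Equal radii place J and A the same way about F: J = F + 9.1·n = (49.45, 21.13), A = F − 9.1·n = (53.67, 3.430). Then |PJ| = |J − P| = 53.78.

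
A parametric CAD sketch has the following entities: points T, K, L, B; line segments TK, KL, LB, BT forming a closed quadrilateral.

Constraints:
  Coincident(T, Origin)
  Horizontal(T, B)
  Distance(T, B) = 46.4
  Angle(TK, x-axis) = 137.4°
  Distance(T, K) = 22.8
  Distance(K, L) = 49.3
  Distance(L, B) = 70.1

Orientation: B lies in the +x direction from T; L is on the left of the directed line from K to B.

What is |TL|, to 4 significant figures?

58.81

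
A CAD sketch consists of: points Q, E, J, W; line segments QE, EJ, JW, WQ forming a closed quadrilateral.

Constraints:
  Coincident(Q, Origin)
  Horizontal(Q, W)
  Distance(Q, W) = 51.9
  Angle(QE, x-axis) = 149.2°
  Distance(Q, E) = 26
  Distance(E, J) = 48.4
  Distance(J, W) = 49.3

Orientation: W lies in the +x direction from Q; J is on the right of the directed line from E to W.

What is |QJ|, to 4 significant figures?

25.35

Checks: |EJ| = 48.40 ✓; |JW| = 49.30 ✓.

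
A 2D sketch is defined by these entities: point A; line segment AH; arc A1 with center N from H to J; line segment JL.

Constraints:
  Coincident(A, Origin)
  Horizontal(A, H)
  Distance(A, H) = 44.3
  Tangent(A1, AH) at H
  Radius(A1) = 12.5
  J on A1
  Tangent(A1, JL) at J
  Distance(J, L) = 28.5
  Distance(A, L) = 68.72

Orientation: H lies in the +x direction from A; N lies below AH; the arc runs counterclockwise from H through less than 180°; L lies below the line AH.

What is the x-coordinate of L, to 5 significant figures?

54.455

Checks: |NJ| = 12.50 ✓; ∠(NJ, JL) = 90.00° ✓; |JL| = 28.50 ✓; |AL| = 68.72 ✓.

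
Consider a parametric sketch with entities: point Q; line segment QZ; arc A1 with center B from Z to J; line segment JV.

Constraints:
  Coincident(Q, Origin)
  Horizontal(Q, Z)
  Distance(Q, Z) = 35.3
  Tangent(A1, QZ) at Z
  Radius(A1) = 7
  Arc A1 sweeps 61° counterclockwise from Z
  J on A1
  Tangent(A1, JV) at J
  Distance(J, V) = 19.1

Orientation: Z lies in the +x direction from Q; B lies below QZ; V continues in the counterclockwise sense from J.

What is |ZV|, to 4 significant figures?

25.48

Q is at the origin; Q and Z share the same y with |QZ| = 35.3 and Z on the +x side, so Z = (35.30, 0.000). Since A1 is tangent to QZ there, BZ ⟂ QZ, so B = Z + (0, -7) = (35.30, -7.000). On A1, Z sits at bearing 90° from B; a 61° counterclockwise sweep puts J at bearing 151°, so J = B + 7.0·(cos 151°, sin 151°) = (29.18, -3.606). The tangent condition forces BJ to be normal to JV, so JV runs along (−sin 151°, cos 151°); with |JV| = 19.1, V = (19.92, -20.31). Then |ZV| = |V − Z| = 25.48.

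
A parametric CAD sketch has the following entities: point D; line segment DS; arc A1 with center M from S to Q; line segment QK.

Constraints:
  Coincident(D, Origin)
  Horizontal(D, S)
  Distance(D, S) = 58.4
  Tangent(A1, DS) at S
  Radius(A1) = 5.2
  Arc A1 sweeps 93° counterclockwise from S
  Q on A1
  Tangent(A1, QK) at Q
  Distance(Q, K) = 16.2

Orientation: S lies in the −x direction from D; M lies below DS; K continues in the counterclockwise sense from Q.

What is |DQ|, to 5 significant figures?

63.828

Tangency of A1 to DS means the radius MS is perpendicular to DS, so M = S + (0, -5.2) = (-58.400, -5.2000). On A1, S sits at bearing 90° from M; a 93° counterclockwise sweep puts Q at bearing 183°, so Q = M + 5.2·(cos 183°, sin 183°) = (-63.593, -5.4721). Then |DQ| = |Q − D| = 63.828.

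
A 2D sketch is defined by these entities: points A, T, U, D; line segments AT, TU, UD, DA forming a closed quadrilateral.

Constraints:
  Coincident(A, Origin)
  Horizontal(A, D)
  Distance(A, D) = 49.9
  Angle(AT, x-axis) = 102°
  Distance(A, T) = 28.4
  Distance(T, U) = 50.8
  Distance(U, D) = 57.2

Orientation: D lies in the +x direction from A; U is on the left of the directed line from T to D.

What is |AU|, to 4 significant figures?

66.58

Checks: |TU| = 50.80 ✓; |UD| = 57.20 ✓.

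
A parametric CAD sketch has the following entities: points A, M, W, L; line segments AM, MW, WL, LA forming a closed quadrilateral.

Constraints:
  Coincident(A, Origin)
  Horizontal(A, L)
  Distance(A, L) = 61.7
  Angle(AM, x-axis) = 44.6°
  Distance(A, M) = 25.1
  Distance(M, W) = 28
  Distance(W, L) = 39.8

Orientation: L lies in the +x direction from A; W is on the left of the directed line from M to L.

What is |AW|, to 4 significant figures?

52.93

Checks: |MW| = 28.00 ✓; |WL| = 39.80 ✓.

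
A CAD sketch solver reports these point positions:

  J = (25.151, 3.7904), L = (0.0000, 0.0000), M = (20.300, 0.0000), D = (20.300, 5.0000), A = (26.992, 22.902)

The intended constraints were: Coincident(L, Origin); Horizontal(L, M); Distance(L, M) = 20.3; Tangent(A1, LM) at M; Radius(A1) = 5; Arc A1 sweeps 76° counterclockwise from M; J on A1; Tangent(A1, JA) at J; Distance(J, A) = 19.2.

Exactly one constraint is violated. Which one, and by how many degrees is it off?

Tangent(A1, JA) at J — off by 8.50°.

L = (0.00, 0.00) ✓; L.y = 0.00, M.y = 0.00 ✓; |LM| = 20.30 ✓; ∠(DM, ML) = 90.00° ✓; |DM| = 5.000 ✓; bearing(D→J) − bearing(D→M) = 76.00° ✓; |DJ| = 5.000 ✓; ∠(DJ, JA) = 81.50° ✗; |JA| = 19.20 ✓.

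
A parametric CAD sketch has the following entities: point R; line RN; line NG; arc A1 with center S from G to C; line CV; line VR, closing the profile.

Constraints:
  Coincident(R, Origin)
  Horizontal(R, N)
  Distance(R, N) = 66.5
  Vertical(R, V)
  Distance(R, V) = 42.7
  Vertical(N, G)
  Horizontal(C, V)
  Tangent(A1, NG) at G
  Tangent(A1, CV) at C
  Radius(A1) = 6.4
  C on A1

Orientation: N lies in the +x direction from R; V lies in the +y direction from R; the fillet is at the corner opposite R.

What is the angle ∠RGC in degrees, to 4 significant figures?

73.63°

The virtual corner opposite R is at (66.50, 42.70). A1 meets NG tangentially, so SG is at right angles to NG and tangency of A1 to CV means the radius SC is perpendicular to CV, with radius 6.4, so the center S sits 6.4 in from both sides at S = (60.10, 36.30). That places the tangent points at G = (66.50, 36.30) on NG and C = (60.10, 42.70) on CV. Then cos ∠RGC = GR·GC / (|GR||GC|), giving 73.63°.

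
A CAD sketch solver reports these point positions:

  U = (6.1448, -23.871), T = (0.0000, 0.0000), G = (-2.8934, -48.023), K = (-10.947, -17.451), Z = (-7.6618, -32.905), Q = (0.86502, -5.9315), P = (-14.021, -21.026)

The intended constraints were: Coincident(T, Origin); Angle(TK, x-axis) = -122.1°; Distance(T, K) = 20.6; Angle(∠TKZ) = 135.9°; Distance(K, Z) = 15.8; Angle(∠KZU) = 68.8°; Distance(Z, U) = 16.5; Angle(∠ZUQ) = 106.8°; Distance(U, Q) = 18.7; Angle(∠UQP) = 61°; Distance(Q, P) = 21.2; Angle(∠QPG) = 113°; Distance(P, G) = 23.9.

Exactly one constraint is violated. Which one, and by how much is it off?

Distance(P, G) = 23.9 — off by 5.30.

T = (0.00, 0.00) ✓; TK at -122.1° ✓; |TK| = 20.60 ✓; ∠TKZ = 135.9° ✓; |KZ| = 15.80 ✓; ∠KZU = 68.80° ✓; |ZU| = 16.50 ✓; ∠ZUQ = 106.8° ✓; |UQ| = 18.70 ✓; ∠UQP = 61.00° ✓; |QP| = 21.20 ✓; ∠QPG = 113.0° ✓; |PG| = 29.20 ✗.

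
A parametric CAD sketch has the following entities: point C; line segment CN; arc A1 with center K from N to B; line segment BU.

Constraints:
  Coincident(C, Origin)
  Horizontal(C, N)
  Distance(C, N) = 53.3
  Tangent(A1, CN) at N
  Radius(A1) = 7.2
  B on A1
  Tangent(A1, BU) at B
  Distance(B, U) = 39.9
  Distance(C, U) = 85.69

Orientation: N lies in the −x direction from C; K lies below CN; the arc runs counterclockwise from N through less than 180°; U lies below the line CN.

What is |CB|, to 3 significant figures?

60.1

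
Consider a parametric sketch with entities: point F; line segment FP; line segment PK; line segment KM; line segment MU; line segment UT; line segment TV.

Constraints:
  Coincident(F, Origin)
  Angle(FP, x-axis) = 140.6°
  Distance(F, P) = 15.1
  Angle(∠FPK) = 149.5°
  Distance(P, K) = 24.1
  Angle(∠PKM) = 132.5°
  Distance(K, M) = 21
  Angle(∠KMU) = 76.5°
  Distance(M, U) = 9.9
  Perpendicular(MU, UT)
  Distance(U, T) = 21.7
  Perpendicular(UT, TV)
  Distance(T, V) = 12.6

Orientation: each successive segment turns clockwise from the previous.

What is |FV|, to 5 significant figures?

44.905

The perpendicularity gives UT at right angles to MU, so UT runs at -130.90°; with |UT| = 21.7, T = (-17.011, 27.977). UT ⟂ TV, so TV runs at 139.10°; with |TV| = 12.6, V = (-26.535, 36.227). Then |FV| = |V − F| = 44.905.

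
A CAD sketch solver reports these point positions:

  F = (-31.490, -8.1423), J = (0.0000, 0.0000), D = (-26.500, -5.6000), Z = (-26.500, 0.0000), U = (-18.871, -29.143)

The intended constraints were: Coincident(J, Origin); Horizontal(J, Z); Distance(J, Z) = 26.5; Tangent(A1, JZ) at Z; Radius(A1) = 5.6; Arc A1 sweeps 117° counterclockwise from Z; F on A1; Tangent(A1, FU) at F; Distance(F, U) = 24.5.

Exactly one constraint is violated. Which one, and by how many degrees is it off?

Tangent(A1, FU) at F — off by 4.00°.

J = (0.00, 0.00) ✓; J.y = 0.00, Z.y = 0.00 ✓; |JZ| = 26.50 ✓; ∠(DZ, ZJ) = 90.00° ✓; |DZ| = 5.600 ✓; bearing(D→F) − bearing(D→Z) = 117.0° ✓; |DF| = 5.600 ✓; ∠(DF, FU) = 86.00° ✗; |FU| = 24.50 ✓.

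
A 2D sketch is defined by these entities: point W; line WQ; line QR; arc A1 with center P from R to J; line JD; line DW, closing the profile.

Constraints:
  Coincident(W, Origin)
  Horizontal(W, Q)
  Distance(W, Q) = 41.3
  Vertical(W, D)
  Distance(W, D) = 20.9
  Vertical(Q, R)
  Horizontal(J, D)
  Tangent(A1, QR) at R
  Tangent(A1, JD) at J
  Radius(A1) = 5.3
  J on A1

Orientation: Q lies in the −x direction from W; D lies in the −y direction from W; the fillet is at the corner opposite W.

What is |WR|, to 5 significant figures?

44.148

W is at the origin; WQ is horizontal with |WQ| = 41.3 and Q on the −x side, so Q = (-41.300, 0.0000). W and D share the same x with |WD| = 20.9 and D on the −y side, so D = (0.0000, -20.900). The virtual corner opposite W is at (-41.300, -20.900). Since A1 is tangent to QR there, PR ⟂ QR and tangency of A1 to JD means the radius PJ is perpendicular to JD, with radius 5.3, so the center P sits 5.3 in from both sides at P = (-36.000, -15.600). That places the tangent points at R = (-41.300, -15.600) on QR and J = (-36.000, -20.900) on JD. Then |WR| = |R − W| = 44.148.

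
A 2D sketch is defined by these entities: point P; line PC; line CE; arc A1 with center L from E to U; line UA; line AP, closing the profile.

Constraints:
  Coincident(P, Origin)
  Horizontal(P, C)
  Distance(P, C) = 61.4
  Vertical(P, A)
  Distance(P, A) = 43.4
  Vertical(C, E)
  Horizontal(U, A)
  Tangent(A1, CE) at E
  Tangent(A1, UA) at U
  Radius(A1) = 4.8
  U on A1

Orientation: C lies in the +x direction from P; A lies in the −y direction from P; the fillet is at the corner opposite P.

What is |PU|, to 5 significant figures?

71.324

The virtual corner opposite P is at (61.400, -43.400). The tangent condition forces LE to be normal to CE and the tangent condition forces LU to be normal to UA, with radius 4.8, so the center L sits 4.8 in from both sides at L = (56.600, -38.600). That places the tangent points at E = (61.400, -38.600) on CE and U = (56.600, -43.400) on UA. Then |PU| = |U − P| = 71.324.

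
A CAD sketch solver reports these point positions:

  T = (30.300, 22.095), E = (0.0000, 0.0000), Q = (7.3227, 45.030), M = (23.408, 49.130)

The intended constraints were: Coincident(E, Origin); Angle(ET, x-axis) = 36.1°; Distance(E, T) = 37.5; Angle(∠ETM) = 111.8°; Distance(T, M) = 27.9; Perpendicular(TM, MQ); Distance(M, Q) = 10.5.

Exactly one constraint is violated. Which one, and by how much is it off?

Distance(M, Q) = 10.5 — off by 6.10.

E = (0.00, 0.00) ✓; ET at 36.10° ✓; |ET| = 37.50 ✓; ∠ETM = 111.8° ✓; |TM| = 27.90 ✓; ∠(TM, MQ) = 90.00° ✓; |MQ| = 16.60 ✗.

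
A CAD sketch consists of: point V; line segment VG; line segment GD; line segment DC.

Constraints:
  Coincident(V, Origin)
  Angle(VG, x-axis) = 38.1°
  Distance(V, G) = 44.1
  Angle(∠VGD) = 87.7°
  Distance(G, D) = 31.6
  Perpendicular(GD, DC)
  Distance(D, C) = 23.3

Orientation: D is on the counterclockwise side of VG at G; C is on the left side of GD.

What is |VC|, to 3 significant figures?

36.3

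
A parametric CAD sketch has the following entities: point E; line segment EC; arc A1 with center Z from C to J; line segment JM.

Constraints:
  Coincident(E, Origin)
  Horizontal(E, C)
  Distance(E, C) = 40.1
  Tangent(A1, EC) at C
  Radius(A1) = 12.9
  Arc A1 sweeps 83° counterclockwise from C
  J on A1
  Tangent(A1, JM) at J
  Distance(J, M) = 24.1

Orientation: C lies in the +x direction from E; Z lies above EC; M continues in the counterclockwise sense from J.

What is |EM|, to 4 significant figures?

66.04

On A1, C sits at bearing -90° from Z; an 83° counterclockwise sweep puts J at bearing -7°, so J = Z + 12.9·(cos -7°, sin -7°) = (52.90, 11.33). A1 meets JM tangentially, so ZJ is at right angles to JM, so JM runs along (−sin -7°, cos -7°); with |JM| = 24.1, M = (55.84, 35.25). Then |EM| = |M − E| = 66.04.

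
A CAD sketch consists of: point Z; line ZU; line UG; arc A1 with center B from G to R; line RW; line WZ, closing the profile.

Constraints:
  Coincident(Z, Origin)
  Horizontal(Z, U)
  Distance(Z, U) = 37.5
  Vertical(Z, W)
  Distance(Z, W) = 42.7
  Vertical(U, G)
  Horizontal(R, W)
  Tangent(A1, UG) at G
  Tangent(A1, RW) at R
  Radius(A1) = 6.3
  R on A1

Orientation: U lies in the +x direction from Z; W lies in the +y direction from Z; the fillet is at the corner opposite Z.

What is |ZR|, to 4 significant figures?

52.88

Z is at the origin; ZU is horizontal with |ZU| = 37.5 and U on the +x side, so U = (37.50, 0.000). ZW is vertical with |ZW| = 42.7 and W on the +y side, so W = (0.000, 42.70). The virtual corner opposite Z is at (37.50, 42.70). Tangency of A1 to UG means the radius BG is perpendicular to UG and tangency of A1 to RW means the radius BR is perpendicular to RW, with radius 6.3, so the center B sits 6.3 in from both sides at B = (31.20, 36.40). That places the tangent points at G = (37.50, 36.40) on UG and R = (31.20, 42.70) on RW. Then |ZR| = |R − Z| = 52.88.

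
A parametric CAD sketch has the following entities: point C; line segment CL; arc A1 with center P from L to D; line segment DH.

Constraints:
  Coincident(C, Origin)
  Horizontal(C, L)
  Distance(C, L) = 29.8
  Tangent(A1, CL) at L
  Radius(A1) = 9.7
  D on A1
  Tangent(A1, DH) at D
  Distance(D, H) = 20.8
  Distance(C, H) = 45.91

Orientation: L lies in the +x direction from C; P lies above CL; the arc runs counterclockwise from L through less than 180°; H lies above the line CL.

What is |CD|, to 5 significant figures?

41.039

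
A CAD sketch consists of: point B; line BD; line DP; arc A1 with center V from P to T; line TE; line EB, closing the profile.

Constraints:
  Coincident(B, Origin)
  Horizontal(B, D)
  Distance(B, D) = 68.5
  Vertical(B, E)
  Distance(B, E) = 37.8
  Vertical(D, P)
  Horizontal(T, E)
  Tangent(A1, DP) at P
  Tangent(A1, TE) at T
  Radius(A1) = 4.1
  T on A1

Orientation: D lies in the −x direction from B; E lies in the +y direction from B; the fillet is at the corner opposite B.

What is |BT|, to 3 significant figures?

74.7

B is at the origin; BD is horizontal with |BD| = 68.5 and D on the −x side, so D = (-68.5, 0.00). B and E share the same x with |BE| = 37.8 and E on the +y side, so E = (0.00, 37.8). The virtual corner opposite B is at (-68.5, 37.8). The tangent condition forces VP to be normal to DP and since A1 is tangent to TE there, VT ⟂ TE, with radius 4.1, so the center V sits 4.1 in from both sides at V = (-64.4, 33.7). That places the tangent points at P = (-68.5, 33.7) on DP and T = (-64.4, 37.8) on TE. Then |BT| = |T − B| = 74.7.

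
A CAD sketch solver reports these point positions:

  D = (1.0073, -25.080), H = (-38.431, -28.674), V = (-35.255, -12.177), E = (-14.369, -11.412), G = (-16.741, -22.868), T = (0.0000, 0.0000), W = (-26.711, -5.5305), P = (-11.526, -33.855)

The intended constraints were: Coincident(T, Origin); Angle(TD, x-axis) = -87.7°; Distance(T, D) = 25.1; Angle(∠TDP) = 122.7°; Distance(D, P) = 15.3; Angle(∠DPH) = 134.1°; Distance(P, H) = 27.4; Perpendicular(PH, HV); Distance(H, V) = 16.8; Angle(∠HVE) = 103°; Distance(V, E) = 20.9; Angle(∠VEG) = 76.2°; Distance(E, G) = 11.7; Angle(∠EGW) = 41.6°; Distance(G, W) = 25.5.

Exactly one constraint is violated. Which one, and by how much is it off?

Distance(G, W) = 25.5 — off by 5.50.

T = (0.00, 0.00) ✓; TD at -87.70° ✓; |TD| = 25.10 ✓; ∠TDP = 122.7° ✓; |DP| = 15.30 ✓; ∠DPH = 134.1° ✓; |PH| = 27.40 ✓; ∠(PH, HV) = 90.00° ✓; |HV| = 16.80 ✓; ∠HVE = 103.0° ✓; |VE| = 20.90 ✓; ∠VEG = 76.20° ✓; |EG| = 11.70 ✓; ∠EGW = 41.60° ✓; |GW| = 20.00 ✗.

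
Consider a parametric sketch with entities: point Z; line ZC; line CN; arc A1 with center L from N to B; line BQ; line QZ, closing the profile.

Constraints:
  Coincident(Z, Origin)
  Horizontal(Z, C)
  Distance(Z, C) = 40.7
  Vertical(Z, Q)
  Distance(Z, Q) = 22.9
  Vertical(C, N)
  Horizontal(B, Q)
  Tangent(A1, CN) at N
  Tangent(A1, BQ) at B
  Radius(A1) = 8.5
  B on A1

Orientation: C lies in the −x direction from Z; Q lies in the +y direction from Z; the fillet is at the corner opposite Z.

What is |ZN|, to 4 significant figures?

43.17

The virtual corner opposite Z is at (-40.70, 22.90). The tangent condition forces LN to be normal to CN and tangency of A1 to BQ means the radius LB is perpendicular to BQ, with radius 8.5, so the center L sits 8.5 in from both sides at L = (-32.20, 14.40). That places the tangent points at N = (-40.70, 14.40) on CN and B = (-32.20, 22.90) on BQ. Then |ZN| = |N − Z| = 43.17.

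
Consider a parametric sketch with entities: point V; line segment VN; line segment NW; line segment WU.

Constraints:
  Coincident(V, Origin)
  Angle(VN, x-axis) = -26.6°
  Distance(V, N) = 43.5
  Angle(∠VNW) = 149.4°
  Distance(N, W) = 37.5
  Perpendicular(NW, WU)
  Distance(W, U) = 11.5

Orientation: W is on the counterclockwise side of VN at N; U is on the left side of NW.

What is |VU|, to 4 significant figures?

75.69

V is at the origin; VN runs at -26.6° with length 43.5, so N = 43.5·(cos -26.6°, sin -26.6°) = (38.90, -19.48). ∠VNW = 149.4°, so NW runs at -26.6° + (180° − 149.4°) = 4.000° from the x-axis; with |NW| = 37.5, W = N + 37.5·(cos 4.000°, sin 4.000°) = (76.30, -16.86). NW is perpendicular to WU; with |WU| = 11.5 on the left of NW, U = W + 11.5·(-0.06976, 0.9976) = (75.50, -5.390). Then |VU| = |U − V| = 75.69.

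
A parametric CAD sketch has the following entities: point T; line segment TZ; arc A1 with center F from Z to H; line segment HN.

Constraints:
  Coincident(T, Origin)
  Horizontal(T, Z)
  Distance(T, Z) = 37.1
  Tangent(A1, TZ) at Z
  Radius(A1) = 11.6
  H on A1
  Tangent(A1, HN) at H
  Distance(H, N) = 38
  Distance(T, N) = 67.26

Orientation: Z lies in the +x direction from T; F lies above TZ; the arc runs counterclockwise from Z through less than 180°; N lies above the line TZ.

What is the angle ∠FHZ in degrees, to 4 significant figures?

41.67°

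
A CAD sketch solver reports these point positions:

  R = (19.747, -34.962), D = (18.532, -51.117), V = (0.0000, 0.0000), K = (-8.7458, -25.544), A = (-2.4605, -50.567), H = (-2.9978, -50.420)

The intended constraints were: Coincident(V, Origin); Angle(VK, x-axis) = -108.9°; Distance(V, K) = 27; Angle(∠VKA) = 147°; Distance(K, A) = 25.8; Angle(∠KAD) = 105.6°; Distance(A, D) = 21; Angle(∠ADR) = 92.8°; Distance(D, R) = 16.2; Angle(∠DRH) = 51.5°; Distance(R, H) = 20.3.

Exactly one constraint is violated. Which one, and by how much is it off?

Distance(R, H) = 20.3 — off by 7.20.

V = (0.00, 0.00) ✓; VK at -108.9° ✓; |VK| = 27.00 ✓; ∠VKA = 147.0° ✓; |KA| = 25.80 ✓; ∠KAD = 105.6° ✓; |AD| = 21.00 ✓; ∠ADR = 92.80° ✓; |DR| = 16.20 ✓; ∠DRH = 51.50° ✓; |RH| = 27.50 ✗.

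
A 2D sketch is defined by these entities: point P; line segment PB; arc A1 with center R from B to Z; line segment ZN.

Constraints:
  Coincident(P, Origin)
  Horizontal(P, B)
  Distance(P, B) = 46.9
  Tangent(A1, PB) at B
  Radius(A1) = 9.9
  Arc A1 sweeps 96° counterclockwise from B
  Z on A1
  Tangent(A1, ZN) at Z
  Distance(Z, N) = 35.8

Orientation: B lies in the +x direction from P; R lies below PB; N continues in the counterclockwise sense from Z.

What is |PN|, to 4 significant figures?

61.89

P is at the origin; P and B share the same y with |PB| = 46.9 and B on the +x side, so B = (46.90, 0.000). The tangent condition forces RB to be normal to PB, so R = B + (0, -9.9) = (46.90, -9.900). On A1, B sits at bearing 90° from R; a 96° counterclockwise sweep puts Z at bearing 186°, so Z = R + 9.9·(cos 186°, sin 186°) = (37.05, -10.93). A1 meets ZN tangentially, so RZ is at right angles to ZN, so ZN runs along (−sin 186°, cos 186°); with |ZN| = 35.8, N = (40.80, -46.54). Then |PN| = |N − P| = 61.89.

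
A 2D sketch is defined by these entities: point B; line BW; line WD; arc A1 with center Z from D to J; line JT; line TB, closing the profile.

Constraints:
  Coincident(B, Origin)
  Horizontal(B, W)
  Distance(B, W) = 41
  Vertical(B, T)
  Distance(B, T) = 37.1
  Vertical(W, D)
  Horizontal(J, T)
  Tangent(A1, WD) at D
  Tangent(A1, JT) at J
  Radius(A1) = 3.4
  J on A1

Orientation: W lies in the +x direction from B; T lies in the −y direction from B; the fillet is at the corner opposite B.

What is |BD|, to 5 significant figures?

53.072

The virtual corner opposite B is at (41.000, -37.100). Since A1 is tangent to WD there, ZD ⟂ WD and the tangent condition forces ZJ to be normal to JT, with radius 3.4, so the center Z sits 3.4 in from both sides at Z = (37.600, -33.700). That places the tangent points at D = (41.000, -33.700) on WD and J = (37.600, -37.100) on JT. Then |BD| = |D − B| = 53.072.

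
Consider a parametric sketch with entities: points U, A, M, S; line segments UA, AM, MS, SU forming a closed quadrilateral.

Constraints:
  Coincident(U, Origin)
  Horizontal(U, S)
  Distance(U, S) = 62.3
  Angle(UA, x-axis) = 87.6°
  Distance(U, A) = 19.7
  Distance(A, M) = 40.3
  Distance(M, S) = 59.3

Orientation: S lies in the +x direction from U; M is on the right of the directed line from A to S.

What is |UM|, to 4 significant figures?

21.24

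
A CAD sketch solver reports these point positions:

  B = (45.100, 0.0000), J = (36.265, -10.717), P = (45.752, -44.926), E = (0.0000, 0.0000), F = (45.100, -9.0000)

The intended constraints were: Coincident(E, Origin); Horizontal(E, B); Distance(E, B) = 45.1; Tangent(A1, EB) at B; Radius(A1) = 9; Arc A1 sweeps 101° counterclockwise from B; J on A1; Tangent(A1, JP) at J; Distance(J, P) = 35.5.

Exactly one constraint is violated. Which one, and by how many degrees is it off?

Tangent(A1, JP) at J — off by 4.50°.

E = (0.00, 0.00) ✓; E.y = 0.00, B.y = 0.00 ✓; |EB| = 45.10 ✓; ∠(FB, BE) = 90.00° ✓; |FB| = 9.000 ✓; bearing(F→J) − bearing(F→B) = 101.0° ✓; |FJ| = 9.000 ✓; ∠(FJ, JP) = 85.50° ✗; |JP| = 35.50 ✓.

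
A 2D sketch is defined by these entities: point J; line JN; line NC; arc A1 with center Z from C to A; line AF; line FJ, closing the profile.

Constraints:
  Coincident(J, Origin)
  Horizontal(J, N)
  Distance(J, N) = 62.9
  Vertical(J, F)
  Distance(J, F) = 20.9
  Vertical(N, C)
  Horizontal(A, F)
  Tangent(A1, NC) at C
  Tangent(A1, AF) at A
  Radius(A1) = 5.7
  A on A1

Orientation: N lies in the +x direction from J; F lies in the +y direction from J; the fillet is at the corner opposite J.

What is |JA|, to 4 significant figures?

60.90

J is at the origin; JN is horizontal with |JN| = 62.9 and N on the +x side, so N = (62.90, 0.000). J and F share the same x with |JF| = 20.9 and F on the +y side, so F = (0.000, 20.90). The virtual corner opposite J is at (62.90, 20.90). A1 meets NC tangentially, so ZC is at right angles to NC and tangency of A1 to AF means the radius ZA is perpendicular to AF, with radius 5.7, so the center Z sits 5.7 in from both sides at Z = (57.20, 15.20). That places the tangent points at C = (62.90, 15.20) on NC and A = (57.20, 20.90) on AF. Then |JA| = |A − J| = 60.90.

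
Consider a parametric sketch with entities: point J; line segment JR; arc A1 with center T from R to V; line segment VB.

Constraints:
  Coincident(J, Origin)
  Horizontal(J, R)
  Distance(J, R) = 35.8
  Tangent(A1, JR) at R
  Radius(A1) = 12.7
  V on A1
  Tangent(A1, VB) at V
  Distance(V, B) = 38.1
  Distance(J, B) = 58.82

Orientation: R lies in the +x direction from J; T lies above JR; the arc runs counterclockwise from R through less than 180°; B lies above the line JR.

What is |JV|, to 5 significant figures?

50.516

J is at the origin; JR is horizontal with |JR| = 35.8 and R on the +x side, so R = (35.800, 0.0000). Tangency of A1 to JR means the radius TR is perpendicular to JR, so T = R + (0, 12.7) = (35.800, 12.700). Since TV ⟂ VB (tangency), |TB| = √(12.7² + 38.1²) = 40.161 regardless of where V sits on A1. So B lies on both circle(J, 58.82) and circle(T, 40.161); the above-JR intersection is B = (27.502, 51.994). V is the foot of the tangent from B: V = (46.759, 19.119).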